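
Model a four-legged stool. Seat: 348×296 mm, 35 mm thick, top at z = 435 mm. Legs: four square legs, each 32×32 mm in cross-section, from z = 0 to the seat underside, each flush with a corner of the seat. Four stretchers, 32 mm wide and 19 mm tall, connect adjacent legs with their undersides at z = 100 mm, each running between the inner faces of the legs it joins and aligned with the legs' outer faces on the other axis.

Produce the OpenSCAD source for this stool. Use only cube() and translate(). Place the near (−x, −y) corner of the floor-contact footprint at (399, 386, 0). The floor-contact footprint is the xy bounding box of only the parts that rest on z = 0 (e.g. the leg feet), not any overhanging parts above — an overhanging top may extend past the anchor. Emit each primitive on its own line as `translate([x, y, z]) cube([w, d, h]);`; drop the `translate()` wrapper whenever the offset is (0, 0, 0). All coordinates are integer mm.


// leg_h = 435 - 35 = 400
// stretcher span = 348 - 2*32 = 284
translate([399, 386, 400]) cube([348, 296, 35]);
translate([399, 386, 0]) cube([32, 32, 400]);
translate([715, 386, 0]) cube([32, 32, 400]);
translate([399, 650, 0]) cube([32, 32, 400]);
translate([715, 650, 0]) cube([32, 32, 400]);
translate([431, 386, 100]) cube([284, 32, 19]);
translate([431, 650, 100]) cube([284, 32, 19]);
translate([399, 418, 100]) cube([32, 232, 19]);
translate([715, 418, 100]) cube([32, 232, 19]);


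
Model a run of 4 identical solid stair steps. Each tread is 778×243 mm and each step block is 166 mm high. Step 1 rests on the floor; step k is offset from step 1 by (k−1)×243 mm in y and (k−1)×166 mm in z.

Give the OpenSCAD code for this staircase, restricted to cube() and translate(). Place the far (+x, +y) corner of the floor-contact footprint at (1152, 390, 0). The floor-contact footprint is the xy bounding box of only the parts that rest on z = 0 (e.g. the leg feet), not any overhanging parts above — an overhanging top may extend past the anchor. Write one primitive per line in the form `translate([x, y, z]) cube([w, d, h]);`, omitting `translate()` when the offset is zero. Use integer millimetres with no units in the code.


translate([374, 147, 0]) cube([778, 243, 166]);
translate([374, 390, 166]) cube([778, 243, 166]);
translate([374, 633, 332]) cube([778, 243, 166]);
translate([374, 876, 498]) cube([778, 243, 166]);


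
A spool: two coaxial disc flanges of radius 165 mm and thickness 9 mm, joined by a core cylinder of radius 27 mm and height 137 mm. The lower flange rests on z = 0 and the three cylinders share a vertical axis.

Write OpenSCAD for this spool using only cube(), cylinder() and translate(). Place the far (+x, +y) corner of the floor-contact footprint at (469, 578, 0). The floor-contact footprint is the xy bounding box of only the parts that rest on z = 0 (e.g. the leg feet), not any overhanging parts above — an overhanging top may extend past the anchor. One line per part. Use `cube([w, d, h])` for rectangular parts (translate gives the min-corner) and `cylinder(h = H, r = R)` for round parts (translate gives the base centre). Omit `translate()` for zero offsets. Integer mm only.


translate([304, 413, 0]) cylinder(h = 9, r = 165);
translate([304, 413, 9]) cylinder(h = 137, r = 27);
translate([304, 413, 146]) cylinder(h = 9, r = 165);


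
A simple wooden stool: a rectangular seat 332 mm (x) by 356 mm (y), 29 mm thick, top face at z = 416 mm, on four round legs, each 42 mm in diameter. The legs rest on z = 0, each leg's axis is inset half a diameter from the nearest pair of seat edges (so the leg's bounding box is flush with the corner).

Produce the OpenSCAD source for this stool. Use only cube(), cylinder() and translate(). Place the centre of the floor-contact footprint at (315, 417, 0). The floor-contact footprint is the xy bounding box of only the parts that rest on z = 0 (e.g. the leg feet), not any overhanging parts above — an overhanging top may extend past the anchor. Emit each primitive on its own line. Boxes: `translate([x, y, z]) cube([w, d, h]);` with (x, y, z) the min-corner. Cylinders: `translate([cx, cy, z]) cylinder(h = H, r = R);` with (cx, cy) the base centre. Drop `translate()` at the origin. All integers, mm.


translate([149, 239, 387]) cube([332, 356, 29]);
translate([170, 260, 0]) cylinder(h = 387, r = 21);
translate([460, 260, 0]) cylinder(h = 387, r = 21);
translate([170, 574, 0]) cylinder(h = 387, r = 21);
translate([460, 574, 0]) cylinder(h = 387, r = 21);


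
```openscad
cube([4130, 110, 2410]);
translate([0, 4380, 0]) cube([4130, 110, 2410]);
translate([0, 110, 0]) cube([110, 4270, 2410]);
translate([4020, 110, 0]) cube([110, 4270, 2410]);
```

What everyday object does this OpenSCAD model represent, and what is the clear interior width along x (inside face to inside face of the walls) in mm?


A house (or room) frame. The interior width is 3910 mm.

Four 2410 mm walls enclosing a rectangle with no floor or roof — a room or house frame. Outside width is 4130 mm and wall thickness is 110 mm, so the interior width is 4130 − 2 × 110 = 3910 mm.


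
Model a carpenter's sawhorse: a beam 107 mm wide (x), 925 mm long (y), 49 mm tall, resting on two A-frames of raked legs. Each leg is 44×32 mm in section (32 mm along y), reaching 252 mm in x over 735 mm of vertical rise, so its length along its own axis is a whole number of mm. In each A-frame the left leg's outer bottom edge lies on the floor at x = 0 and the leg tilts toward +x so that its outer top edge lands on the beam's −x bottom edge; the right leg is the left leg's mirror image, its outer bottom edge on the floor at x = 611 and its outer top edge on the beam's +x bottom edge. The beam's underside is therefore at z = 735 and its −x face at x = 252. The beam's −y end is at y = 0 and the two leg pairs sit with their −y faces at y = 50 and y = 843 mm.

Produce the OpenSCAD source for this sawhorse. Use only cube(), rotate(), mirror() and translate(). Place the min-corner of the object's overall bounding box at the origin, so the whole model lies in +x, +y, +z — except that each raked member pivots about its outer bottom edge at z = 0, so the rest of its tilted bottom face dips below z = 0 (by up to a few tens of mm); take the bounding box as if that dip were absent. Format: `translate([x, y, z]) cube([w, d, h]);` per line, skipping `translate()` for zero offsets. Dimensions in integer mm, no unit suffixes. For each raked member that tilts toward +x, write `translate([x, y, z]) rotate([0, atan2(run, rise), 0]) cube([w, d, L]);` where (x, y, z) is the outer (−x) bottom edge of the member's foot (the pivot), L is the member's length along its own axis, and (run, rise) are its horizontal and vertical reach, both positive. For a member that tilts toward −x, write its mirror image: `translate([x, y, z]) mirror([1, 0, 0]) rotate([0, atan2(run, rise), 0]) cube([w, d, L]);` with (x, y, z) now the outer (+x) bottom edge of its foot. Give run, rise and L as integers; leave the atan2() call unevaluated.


translate([252, 0, 735]) cube([107, 925, 49]);
translate([0, 50, 0]) rotate([0, atan2(252, 735), 0]) cube([44, 32, 777]);
translate([611, 50, 0]) mirror([1, 0, 0]) rotate([0, atan2(252, 735), 0]) cube([44, 32, 777]);
translate([0, 843, 0]) rotate([0, atan2(252, 735), 0]) cube([44, 32, 777]);
translate([611, 843, 0]) mirror([1, 0, 0]) rotate([0, atan2(252, 735), 0]) cube([44, 32, 777]);


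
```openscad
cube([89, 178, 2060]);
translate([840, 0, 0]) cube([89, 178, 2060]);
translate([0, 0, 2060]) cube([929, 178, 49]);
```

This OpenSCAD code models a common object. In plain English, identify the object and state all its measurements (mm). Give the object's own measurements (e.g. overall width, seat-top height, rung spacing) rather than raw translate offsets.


A door frame. The clear opening is 751 mm wide and 2060 mm high. Two 89 mm wide jambs, 178 mm deep, stand either side of the opening from the floor to the top of the opening. A 49 mm thick head sits across the top of both jambs, spanning the full outside width of the frame.


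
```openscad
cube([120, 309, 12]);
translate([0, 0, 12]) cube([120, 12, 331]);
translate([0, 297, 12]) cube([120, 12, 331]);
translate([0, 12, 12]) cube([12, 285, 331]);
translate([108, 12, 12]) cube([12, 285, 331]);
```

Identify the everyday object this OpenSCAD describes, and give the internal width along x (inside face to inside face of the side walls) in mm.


An open box. The internal width is 96 mm.

A 120×309 base slab with four walls standing on it — an open box. The base is 120 mm wide and the walls are 12 mm thick, so the internal width is 120 − 2 × 12 = 96 mm.


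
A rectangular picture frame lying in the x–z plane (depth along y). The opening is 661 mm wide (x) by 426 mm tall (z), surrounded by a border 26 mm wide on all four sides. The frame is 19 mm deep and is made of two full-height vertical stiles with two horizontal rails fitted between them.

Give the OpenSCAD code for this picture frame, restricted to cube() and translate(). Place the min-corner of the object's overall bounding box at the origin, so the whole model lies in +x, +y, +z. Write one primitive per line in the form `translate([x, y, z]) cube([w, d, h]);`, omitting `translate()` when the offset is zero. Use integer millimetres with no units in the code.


cube([26, 19, 478]);
translate([687, 0, 0]) cube([26, 19, 478]);
translate([26, 0, 0]) cube([661, 19, 26]);
translate([26, 0, 452]) cube([661, 19, 26]);


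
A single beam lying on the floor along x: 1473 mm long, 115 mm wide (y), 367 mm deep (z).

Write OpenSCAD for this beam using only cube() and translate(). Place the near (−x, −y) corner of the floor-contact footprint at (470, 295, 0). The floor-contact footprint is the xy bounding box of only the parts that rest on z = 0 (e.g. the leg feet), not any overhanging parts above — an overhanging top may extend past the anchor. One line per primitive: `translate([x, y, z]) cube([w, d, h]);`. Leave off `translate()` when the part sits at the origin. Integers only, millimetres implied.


translate([470, 295, 0]) cube([1473, 115, 367]);


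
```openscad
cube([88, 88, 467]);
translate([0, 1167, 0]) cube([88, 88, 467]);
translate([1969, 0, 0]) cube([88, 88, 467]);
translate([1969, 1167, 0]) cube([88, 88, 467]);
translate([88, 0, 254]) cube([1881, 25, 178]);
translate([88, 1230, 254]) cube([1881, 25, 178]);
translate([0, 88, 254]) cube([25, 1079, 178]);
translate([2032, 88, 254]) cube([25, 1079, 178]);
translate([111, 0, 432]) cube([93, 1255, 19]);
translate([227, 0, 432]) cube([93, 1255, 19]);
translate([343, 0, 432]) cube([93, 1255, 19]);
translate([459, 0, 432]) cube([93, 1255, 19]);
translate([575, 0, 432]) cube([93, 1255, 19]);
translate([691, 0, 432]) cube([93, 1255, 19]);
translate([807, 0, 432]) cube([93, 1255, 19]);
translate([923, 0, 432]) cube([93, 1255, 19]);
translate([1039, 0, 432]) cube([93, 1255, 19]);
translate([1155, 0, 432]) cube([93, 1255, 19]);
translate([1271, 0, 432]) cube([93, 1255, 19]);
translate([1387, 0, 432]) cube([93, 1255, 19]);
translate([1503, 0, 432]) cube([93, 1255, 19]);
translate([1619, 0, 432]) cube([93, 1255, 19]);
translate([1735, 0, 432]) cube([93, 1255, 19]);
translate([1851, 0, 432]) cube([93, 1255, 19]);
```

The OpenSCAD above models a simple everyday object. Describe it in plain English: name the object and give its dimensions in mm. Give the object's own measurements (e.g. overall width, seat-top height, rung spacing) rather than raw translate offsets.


A bed frame 2057 mm long (x) by 1255 mm wide (y). Four 88×88 mm corner posts, 467 mm tall, at the corners of the footprint. Four rails of 25 mm thickness and 178 mm height run between adjacent posts with their undersides at z = 254 mm, their outer faces flush with the outside of the frame (the two x-running rails run between the posts' inner faces; the two y-running rails run between the posts' inner faces). 16 slats, each 93 mm wide (x) and 19 mm thick, lie across the top of the two x-running rails, running the full 1255 mm width of the frame in y; along x they sit between the end posts with a 23 mm gap after the −x posts and between neighbouring slats, leaving 25 mm before the +x posts.


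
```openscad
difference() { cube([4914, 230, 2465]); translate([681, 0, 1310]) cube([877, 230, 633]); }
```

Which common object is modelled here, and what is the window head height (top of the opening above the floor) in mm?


A wall with a window opening. The window head height is 1943 mm.

A wall with a rectangular opening subtracted — a window. Sill at z = 1310, opening 633 mm tall, so the head is at 1310 + 633 = 1943 mm.


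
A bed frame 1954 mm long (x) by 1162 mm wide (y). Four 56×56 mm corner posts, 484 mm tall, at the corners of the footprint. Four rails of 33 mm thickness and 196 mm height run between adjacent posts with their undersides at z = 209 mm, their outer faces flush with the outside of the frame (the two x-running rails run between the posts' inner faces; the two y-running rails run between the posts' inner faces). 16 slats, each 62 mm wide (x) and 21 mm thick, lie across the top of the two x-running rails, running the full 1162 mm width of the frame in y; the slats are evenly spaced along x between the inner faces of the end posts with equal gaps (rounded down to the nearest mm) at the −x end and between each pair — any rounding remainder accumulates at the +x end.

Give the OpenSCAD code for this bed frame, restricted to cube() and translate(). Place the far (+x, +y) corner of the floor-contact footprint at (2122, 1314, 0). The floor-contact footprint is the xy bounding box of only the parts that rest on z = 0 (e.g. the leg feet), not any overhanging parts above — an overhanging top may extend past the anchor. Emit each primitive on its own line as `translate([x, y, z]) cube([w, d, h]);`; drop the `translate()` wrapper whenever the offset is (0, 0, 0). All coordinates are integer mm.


translate([168, 152, 0]) cube([56, 56, 484]);
translate([168, 1258, 0]) cube([56, 56, 484]);
translate([2066, 152, 0]) cube([56, 56, 484]);
translate([2066, 1258, 0]) cube([56, 56, 484]);
translate([224, 152, 209]) cube([1842, 33, 196]);
translate([224, 1281, 209]) cube([1842, 33, 196]);
translate([168, 208, 209]) cube([33, 1050, 196]);
translate([2089, 208, 209]) cube([33, 1050, 196]);
translate([274, 152, 405]) cube([62, 1162, 21]);
translate([386, 152, 405]) cube([62, 1162, 21]);
translate([498, 152, 405]) cube([62, 1162, 21]);
translate([610, 152, 405]) cube([62, 1162, 21]);
translate([722, 152, 405]) cube([62, 1162, 21]);
translate([834, 152, 405]) cube([62, 1162, 21]);
translate([946, 152, 405]) cube([62, 1162, 21]);
translate([1058, 152, 405]) cube([62, 1162, 21]);
translate([1170, 152, 405]) cube([62, 1162, 21]);
translate([1282, 152, 405]) cube([62, 1162, 21]);
translate([1394, 152, 405]) cube([62, 1162, 21]);
translate([1506, 152, 405]) cube([62, 1162, 21]);
translate([1618, 152, 405]) cube([62, 1162, 21]);
translate([1730, 152, 405]) cube([62, 1162, 21]);
translate([1842, 152, 405]) cube([62, 1162, 21]);
translate([1954, 152, 405]) cube([62, 1162, 21]);


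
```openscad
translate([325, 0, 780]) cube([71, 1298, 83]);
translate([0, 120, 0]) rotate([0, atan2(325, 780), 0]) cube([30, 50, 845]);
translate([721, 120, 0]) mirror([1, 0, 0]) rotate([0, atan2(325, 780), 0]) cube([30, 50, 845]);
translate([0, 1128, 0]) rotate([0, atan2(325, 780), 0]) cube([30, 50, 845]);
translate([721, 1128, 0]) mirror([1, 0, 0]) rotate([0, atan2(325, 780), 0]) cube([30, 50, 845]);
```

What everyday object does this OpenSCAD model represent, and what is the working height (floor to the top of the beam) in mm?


A sawhorse. The overall height is 863 mm.

A beam across two mirrored pairs of raked legs — a sawhorse. The beam's underside is at z = 780 (matching the legs' vertical rise in atan2(325, 780)) and the beam is 83 mm tall, so its top is at 780 + 83 = 863 mm. The raked legs top out at the beam's underside, so that is the highest point.


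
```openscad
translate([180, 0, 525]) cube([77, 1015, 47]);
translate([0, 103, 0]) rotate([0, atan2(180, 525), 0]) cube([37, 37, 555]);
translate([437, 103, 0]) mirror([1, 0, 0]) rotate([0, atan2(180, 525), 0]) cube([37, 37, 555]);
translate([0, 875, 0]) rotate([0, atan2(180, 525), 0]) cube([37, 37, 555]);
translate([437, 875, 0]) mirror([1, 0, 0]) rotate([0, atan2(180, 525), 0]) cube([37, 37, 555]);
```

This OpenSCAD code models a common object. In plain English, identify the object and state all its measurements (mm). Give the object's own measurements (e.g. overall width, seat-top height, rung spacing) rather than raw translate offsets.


A sawhorse. A 77×1015×47 mm beam (x, y, z) sits on two A-frame leg pairs. Each pair is two raked legs of 37×37 mm section (37 mm along y) splaying symmetrically in x. Each leg rises 525 mm vertically over 180 mm of horizontal reach and is 555 mm long along its own axis. Every leg's outer bottom edge rests on the floor and its outer top edge meets a bottom edge of the beam — the left legs (tilting toward +x) meet the beam's −x bottom edge, the right legs (their mirror images, tilting toward −x) meet its +x bottom edge — so the leg tops tuck under the beam, the beam's underside is 525 mm above the floor, and the feet are 437 mm apart outside-to-outside with the beam centred between them. The two leg pairs are set in 103 mm from either end of the beam.


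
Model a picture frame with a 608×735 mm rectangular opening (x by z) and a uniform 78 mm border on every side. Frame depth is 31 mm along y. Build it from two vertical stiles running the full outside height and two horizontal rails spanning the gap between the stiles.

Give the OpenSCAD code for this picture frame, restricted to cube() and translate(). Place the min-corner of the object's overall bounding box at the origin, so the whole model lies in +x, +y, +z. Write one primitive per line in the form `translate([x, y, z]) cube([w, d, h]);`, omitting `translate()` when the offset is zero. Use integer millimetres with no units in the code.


cube([78, 31, 891]);
translate([686, 0, 0]) cube([78, 31, 891]);
translate([78, 0, 0]) cube([608, 31, 78]);
translate([78, 0, 813]) cube([608, 31, 78]);


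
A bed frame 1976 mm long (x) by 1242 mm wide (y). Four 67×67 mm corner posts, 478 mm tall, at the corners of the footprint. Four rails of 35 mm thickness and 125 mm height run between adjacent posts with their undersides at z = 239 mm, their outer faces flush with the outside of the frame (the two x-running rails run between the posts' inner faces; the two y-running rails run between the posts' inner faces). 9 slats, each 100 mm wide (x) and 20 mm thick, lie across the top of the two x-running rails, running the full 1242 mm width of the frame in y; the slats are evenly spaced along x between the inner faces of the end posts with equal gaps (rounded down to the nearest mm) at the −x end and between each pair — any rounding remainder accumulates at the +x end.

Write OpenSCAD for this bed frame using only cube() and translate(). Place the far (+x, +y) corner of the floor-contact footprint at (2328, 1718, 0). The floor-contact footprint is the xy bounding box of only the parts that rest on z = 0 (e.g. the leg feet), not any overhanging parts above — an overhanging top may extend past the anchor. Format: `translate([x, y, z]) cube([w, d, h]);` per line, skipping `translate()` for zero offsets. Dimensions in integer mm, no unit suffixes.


translate([352, 476, 0]) cube([67, 67, 478]);
translate([352, 1651, 0]) cube([67, 67, 478]);
translate([2261, 476, 0]) cube([67, 67, 478]);
translate([2261, 1651, 0]) cube([67, 67, 478]);
translate([419, 476, 239]) cube([1842, 35, 125]);
translate([419, 1683, 239]) cube([1842, 35, 125]);
translate([352, 543, 239]) cube([35, 1108, 125]);
translate([2293, 543, 239]) cube([35, 1108, 125]);
translate([513, 476, 364]) cube([100, 1242, 20]);
translate([707, 476, 364]) cube([100, 1242, 20]);
translate([901, 476, 364]) cube([100, 1242, 20]);
translate([1095, 476, 364]) cube([100, 1242, 20]);
translate([1289, 476, 364]) cube([100, 1242, 20]);
translate([1483, 476, 364]) cube([100, 1242, 20]);
translate([1677, 476, 364]) cube([100, 1242, 20]);
translate([1871, 476, 364]) cube([100, 1242, 20]);
translate([2065, 476, 364]) cube([100, 1242, 20]);


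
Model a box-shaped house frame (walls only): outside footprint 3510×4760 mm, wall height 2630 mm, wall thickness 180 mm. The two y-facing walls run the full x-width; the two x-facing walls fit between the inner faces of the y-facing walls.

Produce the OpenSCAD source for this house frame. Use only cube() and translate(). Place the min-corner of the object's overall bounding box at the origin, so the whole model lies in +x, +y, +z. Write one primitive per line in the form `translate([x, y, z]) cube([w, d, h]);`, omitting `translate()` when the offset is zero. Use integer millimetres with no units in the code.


cube([3510, 180, 2630]);
translate([0, 4580, 0]) cube([3510, 180, 2630]);
translate([0, 180, 0]) cube([180, 4400, 2630]);
translate([3330, 180, 0]) cube([180, 4400, 2630]);


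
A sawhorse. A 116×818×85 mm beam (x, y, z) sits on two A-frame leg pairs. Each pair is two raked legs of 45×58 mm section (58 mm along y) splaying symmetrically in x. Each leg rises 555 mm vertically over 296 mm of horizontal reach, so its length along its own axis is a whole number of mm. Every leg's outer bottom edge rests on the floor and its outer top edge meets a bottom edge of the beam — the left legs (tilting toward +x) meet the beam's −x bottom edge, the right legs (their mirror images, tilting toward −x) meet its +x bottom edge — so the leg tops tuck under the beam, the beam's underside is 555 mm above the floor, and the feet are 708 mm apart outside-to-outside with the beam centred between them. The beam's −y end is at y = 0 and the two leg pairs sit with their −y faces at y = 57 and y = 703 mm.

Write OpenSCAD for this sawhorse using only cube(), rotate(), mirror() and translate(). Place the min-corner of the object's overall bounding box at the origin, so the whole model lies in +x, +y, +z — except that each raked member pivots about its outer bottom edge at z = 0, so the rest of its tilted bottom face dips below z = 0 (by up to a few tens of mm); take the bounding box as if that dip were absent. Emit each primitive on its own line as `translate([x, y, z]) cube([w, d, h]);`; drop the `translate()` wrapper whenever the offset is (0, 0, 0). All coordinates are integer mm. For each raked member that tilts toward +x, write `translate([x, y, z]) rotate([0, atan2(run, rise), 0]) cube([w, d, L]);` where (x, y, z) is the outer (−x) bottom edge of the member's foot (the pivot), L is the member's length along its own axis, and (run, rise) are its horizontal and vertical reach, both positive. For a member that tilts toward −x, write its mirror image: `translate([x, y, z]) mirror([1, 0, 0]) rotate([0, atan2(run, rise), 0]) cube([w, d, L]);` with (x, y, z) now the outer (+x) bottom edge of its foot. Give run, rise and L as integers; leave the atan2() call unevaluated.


translate([296, 0, 555]) cube([116, 818, 85]);
translate([0, 57, 0]) rotate([0, atan2(296, 555), 0]) cube([45, 58, 629]);
translate([708, 57, 0]) mirror([1, 0, 0]) rotate([0, atan2(296, 555), 0]) cube([45, 58, 629]);
translate([0, 703, 0]) rotate([0, atan2(296, 555), 0]) cube([45, 58, 629]);
translate([708, 703, 0]) mirror([1, 0, 0]) rotate([0, atan2(296, 555), 0]) cube([45, 58, 629]);


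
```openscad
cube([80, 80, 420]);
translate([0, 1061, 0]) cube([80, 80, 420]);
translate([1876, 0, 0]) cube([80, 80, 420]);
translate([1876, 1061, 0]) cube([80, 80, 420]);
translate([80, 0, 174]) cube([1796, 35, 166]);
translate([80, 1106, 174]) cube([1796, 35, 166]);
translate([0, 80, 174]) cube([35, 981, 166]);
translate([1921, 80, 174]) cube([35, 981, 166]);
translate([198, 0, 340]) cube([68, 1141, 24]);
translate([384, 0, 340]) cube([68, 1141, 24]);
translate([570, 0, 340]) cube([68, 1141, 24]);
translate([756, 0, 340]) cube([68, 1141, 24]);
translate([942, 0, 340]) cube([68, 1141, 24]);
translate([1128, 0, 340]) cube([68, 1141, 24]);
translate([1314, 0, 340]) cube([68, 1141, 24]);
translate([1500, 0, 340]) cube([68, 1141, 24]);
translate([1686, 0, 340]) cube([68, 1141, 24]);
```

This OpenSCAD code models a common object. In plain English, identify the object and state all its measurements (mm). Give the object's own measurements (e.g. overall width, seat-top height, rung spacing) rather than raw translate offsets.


A bed frame 1956 mm long (x) by 1141 mm wide (y). Four 80×80 mm corner posts, 420 mm tall, at the corners of the footprint. Four rails of 35 mm thickness and 166 mm height run between adjacent posts with their undersides at z = 174 mm, their outer faces flush with the outside of the frame (the two x-running rails run between the posts' inner faces; the two y-running rails run between the posts' inner faces). 9 slats, each 68 mm wide (x) and 24 mm thick, lie across the top of the two x-running rails, running the full 1141 mm width of the frame in y; along x they sit between the end posts with a 118 mm gap after the −x posts and between neighbouring slats, leaving 122 mm before the +x posts.


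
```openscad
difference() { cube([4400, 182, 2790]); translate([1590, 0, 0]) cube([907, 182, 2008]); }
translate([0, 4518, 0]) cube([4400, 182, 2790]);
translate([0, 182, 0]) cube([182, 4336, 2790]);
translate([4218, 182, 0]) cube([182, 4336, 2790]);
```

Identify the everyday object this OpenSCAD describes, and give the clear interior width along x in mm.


A single room. The interior width is 4036 mm.

Four walls enclosing a rectangle with a door in the front wall — a room. Outside width 4400 minus two 182 mm walls gives 4036 mm.


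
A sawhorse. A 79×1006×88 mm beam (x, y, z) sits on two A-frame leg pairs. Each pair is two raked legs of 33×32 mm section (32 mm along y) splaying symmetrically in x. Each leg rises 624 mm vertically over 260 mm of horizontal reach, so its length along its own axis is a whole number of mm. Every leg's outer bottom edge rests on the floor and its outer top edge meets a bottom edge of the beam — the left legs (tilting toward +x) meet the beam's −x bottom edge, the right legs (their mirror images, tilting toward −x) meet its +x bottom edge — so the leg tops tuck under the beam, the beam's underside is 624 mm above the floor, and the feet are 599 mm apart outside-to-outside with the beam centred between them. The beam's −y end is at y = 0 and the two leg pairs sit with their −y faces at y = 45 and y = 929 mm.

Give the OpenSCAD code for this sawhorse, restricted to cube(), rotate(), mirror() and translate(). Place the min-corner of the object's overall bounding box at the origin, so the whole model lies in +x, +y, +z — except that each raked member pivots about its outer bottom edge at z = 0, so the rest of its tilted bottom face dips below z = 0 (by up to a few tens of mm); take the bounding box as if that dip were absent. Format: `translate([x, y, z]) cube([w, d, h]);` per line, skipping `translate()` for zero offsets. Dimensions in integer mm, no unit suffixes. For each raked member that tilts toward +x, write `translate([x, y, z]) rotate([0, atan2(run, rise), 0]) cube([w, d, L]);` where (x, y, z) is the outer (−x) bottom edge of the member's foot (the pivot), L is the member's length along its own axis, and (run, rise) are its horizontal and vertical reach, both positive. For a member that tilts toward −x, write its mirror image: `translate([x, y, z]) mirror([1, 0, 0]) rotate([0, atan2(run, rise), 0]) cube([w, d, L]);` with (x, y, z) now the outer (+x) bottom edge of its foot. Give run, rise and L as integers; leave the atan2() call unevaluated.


// leg length = √(260² + 624²) = 676
// right-leg outer foot x = 2·260 + 79 = 599
// beam min-corner = (260, 0, 624)
translate([260, 0, 624]) cube([79, 1006, 88]);
translate([0, 45, 0]) rotate([0, atan2(260, 624), 0]) cube([33, 32, 676]);
translate([599, 45, 0]) mirror([1, 0, 0]) rotate([0, atan2(260, 624), 0]) cube([33, 32, 676]);
translate([0, 929, 0]) rotate([0, atan2(260, 624), 0]) cube([33, 32, 676]);
translate([599, 929, 0]) mirror([1, 0, 0]) rotate([0, atan2(260, 624), 0]) cube([33, 32, 676]);


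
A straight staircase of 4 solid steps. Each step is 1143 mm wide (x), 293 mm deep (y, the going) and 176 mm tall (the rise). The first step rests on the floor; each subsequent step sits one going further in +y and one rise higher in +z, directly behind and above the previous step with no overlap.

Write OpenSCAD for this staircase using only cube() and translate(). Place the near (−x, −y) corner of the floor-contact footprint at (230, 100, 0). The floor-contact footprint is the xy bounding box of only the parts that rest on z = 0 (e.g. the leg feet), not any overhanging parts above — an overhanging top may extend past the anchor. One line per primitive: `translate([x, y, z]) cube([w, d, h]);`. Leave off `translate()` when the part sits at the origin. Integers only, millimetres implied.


translate([230, 100, 0]) cube([1143, 293, 176]);
translate([230, 393, 176]) cube([1143, 293, 176]);
translate([230, 686, 352]) cube([1143, 293, 176]);
translate([230, 979, 528]) cube([1143, 293, 176]);


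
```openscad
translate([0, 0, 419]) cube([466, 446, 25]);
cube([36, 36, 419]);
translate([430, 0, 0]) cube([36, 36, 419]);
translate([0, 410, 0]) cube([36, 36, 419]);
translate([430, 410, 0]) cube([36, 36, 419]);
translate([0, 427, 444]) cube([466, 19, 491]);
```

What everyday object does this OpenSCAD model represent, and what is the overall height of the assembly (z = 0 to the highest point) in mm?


A chair. The overall height is 935 mm.

A slab on four corner posts with a tall panel at the back — a chair. The seat slab sits at z = 419 with thickness 25, and the 491 mm backrest starts at the seat top, so the overall height is 419 + 25 + 491 = 935 mm.


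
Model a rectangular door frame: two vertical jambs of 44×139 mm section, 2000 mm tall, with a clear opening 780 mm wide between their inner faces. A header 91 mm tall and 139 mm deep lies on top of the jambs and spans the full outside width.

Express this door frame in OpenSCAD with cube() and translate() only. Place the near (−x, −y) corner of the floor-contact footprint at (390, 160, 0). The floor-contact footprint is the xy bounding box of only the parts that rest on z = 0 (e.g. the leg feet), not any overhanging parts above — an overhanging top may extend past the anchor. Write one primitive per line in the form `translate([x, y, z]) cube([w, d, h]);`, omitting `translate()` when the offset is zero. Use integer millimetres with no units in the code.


translate([390, 160, 0]) cube([44, 139, 2000]);
translate([1214, 160, 0]) cube([44, 139, 2000]);
translate([390, 160, 2000]) cube([868, 139, 91]);


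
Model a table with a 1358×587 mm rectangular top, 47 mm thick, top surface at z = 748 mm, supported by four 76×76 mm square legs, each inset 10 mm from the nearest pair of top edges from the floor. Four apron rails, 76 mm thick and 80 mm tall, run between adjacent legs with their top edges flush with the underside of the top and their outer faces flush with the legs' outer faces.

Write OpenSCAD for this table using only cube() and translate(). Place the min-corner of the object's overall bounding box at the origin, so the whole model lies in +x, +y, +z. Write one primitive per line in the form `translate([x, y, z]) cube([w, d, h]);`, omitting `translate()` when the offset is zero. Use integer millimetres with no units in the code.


translate([0, 0, 701]) cube([1358, 587, 47]);
translate([10, 10, 0]) cube([76, 76, 701]);
translate([1272, 10, 0]) cube([76, 76, 701]);
translate([10, 501, 0]) cube([76, 76, 701]);
translate([1272, 501, 0]) cube([76, 76, 701]);
translate([86, 10, 621]) cube([1186, 76, 80]);
translate([86, 501, 621]) cube([1186, 76, 80]);
translate([10, 86, 621]) cube([76, 415, 80]);
translate([1272, 86, 621]) cube([76, 415, 80]);


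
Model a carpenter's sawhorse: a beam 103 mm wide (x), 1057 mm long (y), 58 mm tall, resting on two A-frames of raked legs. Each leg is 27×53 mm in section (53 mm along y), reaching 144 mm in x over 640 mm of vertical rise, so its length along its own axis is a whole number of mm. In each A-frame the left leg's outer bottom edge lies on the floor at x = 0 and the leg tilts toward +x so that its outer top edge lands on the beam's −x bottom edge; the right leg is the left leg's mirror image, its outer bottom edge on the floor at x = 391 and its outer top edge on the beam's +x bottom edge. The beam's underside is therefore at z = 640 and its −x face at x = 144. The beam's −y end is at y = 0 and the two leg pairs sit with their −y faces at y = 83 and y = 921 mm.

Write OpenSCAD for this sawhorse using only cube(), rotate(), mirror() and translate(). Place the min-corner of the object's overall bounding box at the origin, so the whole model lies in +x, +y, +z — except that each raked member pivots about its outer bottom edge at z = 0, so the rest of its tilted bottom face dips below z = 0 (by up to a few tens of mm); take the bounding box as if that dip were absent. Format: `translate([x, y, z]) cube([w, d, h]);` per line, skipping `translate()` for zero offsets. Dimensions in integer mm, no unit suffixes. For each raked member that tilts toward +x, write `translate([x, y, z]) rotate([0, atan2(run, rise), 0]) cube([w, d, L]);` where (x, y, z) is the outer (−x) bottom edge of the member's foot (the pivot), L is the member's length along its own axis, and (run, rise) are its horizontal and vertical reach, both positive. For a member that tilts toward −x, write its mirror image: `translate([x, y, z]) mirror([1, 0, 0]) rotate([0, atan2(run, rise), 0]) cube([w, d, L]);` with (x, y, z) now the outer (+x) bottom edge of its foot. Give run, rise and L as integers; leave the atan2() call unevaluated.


translate([144, 0, 640]) cube([103, 1057, 58]);
translate([0, 83, 0]) rotate([0, atan2(144, 640), 0]) cube([27, 53, 656]);
translate([391, 83, 0]) mirror([1, 0, 0]) rotate([0, atan2(144, 640), 0]) cube([27, 53, 656]);
translate([0, 921, 0]) rotate([0, atan2(144, 640), 0]) cube([27, 53, 656]);
translate([391, 921, 0]) mirror([1, 0, 0]) rotate([0, atan2(144, 640), 0]) cube([27, 53, 656]);


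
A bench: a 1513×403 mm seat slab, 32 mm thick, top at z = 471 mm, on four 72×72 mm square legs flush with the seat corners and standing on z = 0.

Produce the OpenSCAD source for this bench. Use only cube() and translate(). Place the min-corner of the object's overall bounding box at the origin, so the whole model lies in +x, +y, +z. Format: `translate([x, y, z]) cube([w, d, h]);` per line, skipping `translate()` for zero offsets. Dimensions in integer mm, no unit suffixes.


translate([0, 0, 439]) cube([1513, 403, 32]);
cube([72, 72, 439]);
translate([0, 331, 0]) cube([72, 72, 439]);
translate([1441, 0, 0]) cube([72, 72, 439]);
translate([1441, 331, 0]) cube([72, 72, 439]);


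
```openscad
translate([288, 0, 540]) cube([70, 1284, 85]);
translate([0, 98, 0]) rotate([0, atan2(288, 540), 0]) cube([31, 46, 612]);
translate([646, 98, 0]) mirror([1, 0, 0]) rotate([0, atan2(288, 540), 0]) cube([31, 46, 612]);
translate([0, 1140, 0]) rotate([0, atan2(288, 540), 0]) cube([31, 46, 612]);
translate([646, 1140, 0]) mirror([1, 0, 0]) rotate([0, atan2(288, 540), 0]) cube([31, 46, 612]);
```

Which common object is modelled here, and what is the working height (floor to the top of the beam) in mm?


A sawhorse. The overall height is 625 mm.

A beam across two mirrored pairs of raked legs — a sawhorse. The beam's underside is at z = 540 (matching the legs' vertical rise in atan2(288, 540)) and the beam is 85 mm tall, so its top is at 540 + 85 = 625 mm. The raked legs top out at the beam's underside, so that is the highest point.


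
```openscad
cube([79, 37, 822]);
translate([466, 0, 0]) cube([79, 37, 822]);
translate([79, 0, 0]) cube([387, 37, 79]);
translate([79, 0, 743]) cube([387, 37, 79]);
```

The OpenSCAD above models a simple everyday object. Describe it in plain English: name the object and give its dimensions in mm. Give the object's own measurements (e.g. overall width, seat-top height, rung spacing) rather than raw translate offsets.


A rectangular picture frame lying in the x–z plane (depth along y). The opening is 387 mm wide (x) by 664 mm tall (z), surrounded by a border 79 mm wide on all four sides. The frame is 37 mm deep and is made of two full-height vertical stiles with two horizontal rails fitted between them.


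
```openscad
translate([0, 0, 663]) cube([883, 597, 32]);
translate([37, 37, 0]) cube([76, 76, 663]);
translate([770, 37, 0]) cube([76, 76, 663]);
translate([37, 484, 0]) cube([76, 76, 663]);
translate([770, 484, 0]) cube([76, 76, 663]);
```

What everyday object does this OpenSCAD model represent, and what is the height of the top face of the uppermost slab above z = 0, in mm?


A table. The table height is 695 mm.

A 883×597×32 slab sits at z = 663 on four 76 mm square posts — a table. The top surface is at 663 + 32 = 695 mm.


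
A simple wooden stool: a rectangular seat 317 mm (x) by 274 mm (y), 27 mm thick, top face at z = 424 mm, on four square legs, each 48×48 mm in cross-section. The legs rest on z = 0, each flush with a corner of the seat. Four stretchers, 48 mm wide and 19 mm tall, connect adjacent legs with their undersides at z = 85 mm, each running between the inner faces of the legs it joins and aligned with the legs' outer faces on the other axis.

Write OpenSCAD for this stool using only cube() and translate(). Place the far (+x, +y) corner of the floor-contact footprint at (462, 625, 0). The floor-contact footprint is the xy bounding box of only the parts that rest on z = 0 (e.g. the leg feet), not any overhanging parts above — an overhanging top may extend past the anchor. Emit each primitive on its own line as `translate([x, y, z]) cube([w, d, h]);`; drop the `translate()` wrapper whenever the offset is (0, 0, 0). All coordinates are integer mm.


translate([145, 351, 397]) cube([317, 274, 27]);
translate([145, 351, 0]) cube([48, 48, 397]);
translate([414, 351, 0]) cube([48, 48, 397]);
translate([145, 577, 0]) cube([48, 48, 397]);
translate([414, 577, 0]) cube([48, 48, 397]);
translate([193, 351, 85]) cube([221, 48, 19]);
translate([193, 577, 85]) cube([221, 48, 19]);
translate([145, 399, 85]) cube([48, 178, 19]);
translate([414, 399, 85]) cube([48, 178, 19]);


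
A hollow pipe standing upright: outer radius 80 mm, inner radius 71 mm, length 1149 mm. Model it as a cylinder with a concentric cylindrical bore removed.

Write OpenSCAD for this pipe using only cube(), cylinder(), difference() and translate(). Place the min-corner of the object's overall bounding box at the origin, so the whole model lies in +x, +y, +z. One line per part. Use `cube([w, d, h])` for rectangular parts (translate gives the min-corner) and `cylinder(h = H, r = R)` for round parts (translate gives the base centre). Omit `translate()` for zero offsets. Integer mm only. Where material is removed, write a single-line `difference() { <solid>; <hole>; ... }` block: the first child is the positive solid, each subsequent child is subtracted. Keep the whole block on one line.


difference() { translate([80, 80, 0]) cylinder(h = 1149, r = 80); translate([80, 80, 0]) cylinder(h = 1149, r = 71); }


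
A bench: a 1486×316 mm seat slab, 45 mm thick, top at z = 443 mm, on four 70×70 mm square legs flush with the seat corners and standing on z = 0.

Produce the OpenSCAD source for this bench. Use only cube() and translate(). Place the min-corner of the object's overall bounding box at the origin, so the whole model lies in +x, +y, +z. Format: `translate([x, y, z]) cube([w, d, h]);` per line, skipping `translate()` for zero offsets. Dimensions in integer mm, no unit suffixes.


translate([0, 0, 398]) cube([1486, 316, 45]);
cube([70, 70, 398]);
translate([0, 246, 0]) cube([70, 70, 398]);
translate([1416, 0, 0]) cube([70, 70, 398]);
translate([1416, 246, 0]) cube([70, 70, 398]);


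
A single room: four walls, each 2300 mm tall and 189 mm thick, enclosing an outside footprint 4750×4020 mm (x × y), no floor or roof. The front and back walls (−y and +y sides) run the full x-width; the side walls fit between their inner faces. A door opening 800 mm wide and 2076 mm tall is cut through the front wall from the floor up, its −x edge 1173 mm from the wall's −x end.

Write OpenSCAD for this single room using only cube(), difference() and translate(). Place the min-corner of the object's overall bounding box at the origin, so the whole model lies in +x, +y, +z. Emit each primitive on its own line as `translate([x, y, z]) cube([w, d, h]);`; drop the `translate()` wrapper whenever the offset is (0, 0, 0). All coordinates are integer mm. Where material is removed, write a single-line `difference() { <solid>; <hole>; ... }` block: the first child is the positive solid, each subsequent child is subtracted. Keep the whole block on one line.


difference() { cube([4750, 189, 2300]); translate([1173, 0, 0]) cube([800, 189, 2076]); }
translate([0, 3831, 0]) cube([4750, 189, 2300]);
translate([0, 189, 0]) cube([189, 3642, 2300]);
translate([4561, 189, 0]) cube([189, 3642, 2300]);
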